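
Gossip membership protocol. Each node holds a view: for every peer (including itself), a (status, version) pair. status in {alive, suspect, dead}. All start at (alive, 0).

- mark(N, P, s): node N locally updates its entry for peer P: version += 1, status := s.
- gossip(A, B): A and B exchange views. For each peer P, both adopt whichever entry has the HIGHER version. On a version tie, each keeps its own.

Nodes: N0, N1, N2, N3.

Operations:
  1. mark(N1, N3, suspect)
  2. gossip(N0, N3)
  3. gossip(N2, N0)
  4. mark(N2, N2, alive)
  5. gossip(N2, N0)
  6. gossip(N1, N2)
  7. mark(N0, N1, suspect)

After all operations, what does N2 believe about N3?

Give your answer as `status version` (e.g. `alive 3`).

Answer: suspect 1

Derivation:
Op 1: N1 marks N3=suspect -> (suspect,v1)
Op 2: gossip N0<->N3 -> N0.N0=(alive,v0) N0.N1=(alive,v0) N0.N2=(alive,v0) N0.N3=(alive,v0) | N3.N0=(alive,v0) N3.N1=(alive,v0) N3.N2=(alive,v0) N3.N3=(alive,v0)
Op 3: gossip N2<->N0 -> N2.N0=(alive,v0) N2.N1=(alive,v0) N2.N2=(alive,v0) N2.N3=(alive,v0) | N0.N0=(alive,v0) N0.N1=(alive,v0) N0.N2=(alive,v0) N0.N3=(alive,v0)
Op 4: N2 marks N2=alive -> (alive,v1)
Op 5: gossip N2<->N0 -> N2.N0=(alive,v0) N2.N1=(alive,v0) N2.N2=(alive,v1) N2.N3=(alive,v0) | N0.N0=(alive,v0) N0.N1=(alive,v0) N0.N2=(alive,v1) N0.N3=(alive,v0)
Op 6: gossip N1<->N2 -> N1.N0=(alive,v0) N1.N1=(alive,v0) N1.N2=(alive,v1) N1.N3=(suspect,v1) | N2.N0=(alive,v0) N2.N1=(alive,v0) N2.N2=(alive,v1) N2.N3=(suspect,v1)
Op 7: N0 marks N1=suspect -> (suspect,v1)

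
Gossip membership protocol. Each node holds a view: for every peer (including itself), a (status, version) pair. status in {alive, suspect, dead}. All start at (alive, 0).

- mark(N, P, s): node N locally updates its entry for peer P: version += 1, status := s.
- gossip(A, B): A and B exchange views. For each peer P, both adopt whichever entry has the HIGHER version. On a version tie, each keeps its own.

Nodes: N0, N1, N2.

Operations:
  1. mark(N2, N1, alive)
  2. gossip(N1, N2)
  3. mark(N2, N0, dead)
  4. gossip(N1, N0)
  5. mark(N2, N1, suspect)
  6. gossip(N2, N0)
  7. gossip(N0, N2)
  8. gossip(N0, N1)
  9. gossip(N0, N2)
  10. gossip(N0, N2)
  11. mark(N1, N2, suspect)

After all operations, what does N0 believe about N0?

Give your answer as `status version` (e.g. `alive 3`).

Op 1: N2 marks N1=alive -> (alive,v1)
Op 2: gossip N1<->N2 -> N1.N0=(alive,v0) N1.N1=(alive,v1) N1.N2=(alive,v0) | N2.N0=(alive,v0) N2.N1=(alive,v1) N2.N2=(alive,v0)
Op 3: N2 marks N0=dead -> (dead,v1)
Op 4: gossip N1<->N0 -> N1.N0=(alive,v0) N1.N1=(alive,v1) N1.N2=(alive,v0) | N0.N0=(alive,v0) N0.N1=(alive,v1) N0.N2=(alive,v0)
Op 5: N2 marks N1=suspect -> (suspect,v2)
Op 6: gossip N2<->N0 -> N2.N0=(dead,v1) N2.N1=(suspect,v2) N2.N2=(alive,v0) | N0.N0=(dead,v1) N0.N1=(suspect,v2) N0.N2=(alive,v0)
Op 7: gossip N0<->N2 -> N0.N0=(dead,v1) N0.N1=(suspect,v2) N0.N2=(alive,v0) | N2.N0=(dead,v1) N2.N1=(suspect,v2) N2.N2=(alive,v0)
Op 8: gossip N0<->N1 -> N0.N0=(dead,v1) N0.N1=(suspect,v2) N0.N2=(alive,v0) | N1.N0=(dead,v1) N1.N1=(suspect,v2) N1.N2=(alive,v0)
Op 9: gossip N0<->N2 -> N0.N0=(dead,v1) N0.N1=(suspect,v2) N0.N2=(alive,v0) | N2.N0=(dead,v1) N2.N1=(suspect,v2) N2.N2=(alive,v0)
Op 10: gossip N0<->N2 -> N0.N0=(dead,v1) N0.N1=(suspect,v2) N0.N2=(alive,v0) | N2.N0=(dead,v1) N2.N1=(suspect,v2) N2.N2=(alive,v0)
Op 11: N1 marks N2=suspect -> (suspect,v1)

Answer: dead 1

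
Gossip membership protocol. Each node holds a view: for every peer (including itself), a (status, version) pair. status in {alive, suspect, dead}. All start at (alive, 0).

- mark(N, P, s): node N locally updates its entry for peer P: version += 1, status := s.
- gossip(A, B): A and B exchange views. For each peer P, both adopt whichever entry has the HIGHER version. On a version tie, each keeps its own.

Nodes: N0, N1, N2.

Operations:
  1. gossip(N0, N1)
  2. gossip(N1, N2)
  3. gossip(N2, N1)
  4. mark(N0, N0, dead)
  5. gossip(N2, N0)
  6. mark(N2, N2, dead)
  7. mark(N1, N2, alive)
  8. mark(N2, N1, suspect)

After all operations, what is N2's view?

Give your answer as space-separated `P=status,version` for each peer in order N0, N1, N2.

Op 1: gossip N0<->N1 -> N0.N0=(alive,v0) N0.N1=(alive,v0) N0.N2=(alive,v0) | N1.N0=(alive,v0) N1.N1=(alive,v0) N1.N2=(alive,v0)
Op 2: gossip N1<->N2 -> N1.N0=(alive,v0) N1.N1=(alive,v0) N1.N2=(alive,v0) | N2.N0=(alive,v0) N2.N1=(alive,v0) N2.N2=(alive,v0)
Op 3: gossip N2<->N1 -> N2.N0=(alive,v0) N2.N1=(alive,v0) N2.N2=(alive,v0) | N1.N0=(alive,v0) N1.N1=(alive,v0) N1.N2=(alive,v0)
Op 4: N0 marks N0=dead -> (dead,v1)
Op 5: gossip N2<->N0 -> N2.N0=(dead,v1) N2.N1=(alive,v0) N2.N2=(alive,v0) | N0.N0=(dead,v1) N0.N1=(alive,v0) N0.N2=(alive,v0)
Op 6: N2 marks N2=dead -> (dead,v1)
Op 7: N1 marks N2=alive -> (alive,v1)
Op 8: N2 marks N1=suspect -> (suspect,v1)

Answer: N0=dead,1 N1=suspect,1 N2=dead,1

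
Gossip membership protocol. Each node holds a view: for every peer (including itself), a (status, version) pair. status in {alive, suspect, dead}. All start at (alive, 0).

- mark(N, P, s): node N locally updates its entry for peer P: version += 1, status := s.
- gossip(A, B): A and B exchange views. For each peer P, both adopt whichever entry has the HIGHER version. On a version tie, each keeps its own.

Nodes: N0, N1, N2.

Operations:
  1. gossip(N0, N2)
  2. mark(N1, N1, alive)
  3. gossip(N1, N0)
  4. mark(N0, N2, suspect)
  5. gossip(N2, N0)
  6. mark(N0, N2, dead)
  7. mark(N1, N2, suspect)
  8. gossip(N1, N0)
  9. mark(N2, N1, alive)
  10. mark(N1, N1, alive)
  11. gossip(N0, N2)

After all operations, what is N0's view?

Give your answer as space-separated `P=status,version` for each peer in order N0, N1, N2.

Answer: N0=alive,0 N1=alive,2 N2=dead,2

Derivation:
Op 1: gossip N0<->N2 -> N0.N0=(alive,v0) N0.N1=(alive,v0) N0.N2=(alive,v0) | N2.N0=(alive,v0) N2.N1=(alive,v0) N2.N2=(alive,v0)
Op 2: N1 marks N1=alive -> (alive,v1)
Op 3: gossip N1<->N0 -> N1.N0=(alive,v0) N1.N1=(alive,v1) N1.N2=(alive,v0) | N0.N0=(alive,v0) N0.N1=(alive,v1) N0.N2=(alive,v0)
Op 4: N0 marks N2=suspect -> (suspect,v1)
Op 5: gossip N2<->N0 -> N2.N0=(alive,v0) N2.N1=(alive,v1) N2.N2=(suspect,v1) | N0.N0=(alive,v0) N0.N1=(alive,v1) N0.N2=(suspect,v1)
Op 6: N0 marks N2=dead -> (dead,v2)
Op 7: N1 marks N2=suspect -> (suspect,v1)
Op 8: gossip N1<->N0 -> N1.N0=(alive,v0) N1.N1=(alive,v1) N1.N2=(dead,v2) | N0.N0=(alive,v0) N0.N1=(alive,v1) N0.N2=(dead,v2)
Op 9: N2 marks N1=alive -> (alive,v2)
Op 10: N1 marks N1=alive -> (alive,v2)
Op 11: gossip N0<->N2 -> N0.N0=(alive,v0) N0.N1=(alive,v2) N0.N2=(dead,v2) | N2.N0=(alive,v0) N2.N1=(alive,v2) N2.N2=(dead,v2)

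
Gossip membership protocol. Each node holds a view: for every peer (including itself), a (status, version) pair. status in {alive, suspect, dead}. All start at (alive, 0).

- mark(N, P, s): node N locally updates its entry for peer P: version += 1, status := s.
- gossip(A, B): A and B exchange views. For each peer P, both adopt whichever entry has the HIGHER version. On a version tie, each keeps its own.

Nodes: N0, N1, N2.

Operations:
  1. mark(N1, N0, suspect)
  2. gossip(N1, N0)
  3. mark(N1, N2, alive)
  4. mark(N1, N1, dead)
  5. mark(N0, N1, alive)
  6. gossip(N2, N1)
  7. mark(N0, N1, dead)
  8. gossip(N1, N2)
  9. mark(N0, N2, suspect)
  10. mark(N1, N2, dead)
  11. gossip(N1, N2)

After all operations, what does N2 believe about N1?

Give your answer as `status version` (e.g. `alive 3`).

Answer: dead 1

Derivation:
Op 1: N1 marks N0=suspect -> (suspect,v1)
Op 2: gossip N1<->N0 -> N1.N0=(suspect,v1) N1.N1=(alive,v0) N1.N2=(alive,v0) | N0.N0=(suspect,v1) N0.N1=(alive,v0) N0.N2=(alive,v0)
Op 3: N1 marks N2=alive -> (alive,v1)
Op 4: N1 marks N1=dead -> (dead,v1)
Op 5: N0 marks N1=alive -> (alive,v1)
Op 6: gossip N2<->N1 -> N2.N0=(suspect,v1) N2.N1=(dead,v1) N2.N2=(alive,v1) | N1.N0=(suspect,v1) N1.N1=(dead,v1) N1.N2=(alive,v1)
Op 7: N0 marks N1=dead -> (dead,v2)
Op 8: gossip N1<->N2 -> N1.N0=(suspect,v1) N1.N1=(dead,v1) N1.N2=(alive,v1) | N2.N0=(suspect,v1) N2.N1=(dead,v1) N2.N2=(alive,v1)
Op 9: N0 marks N2=suspect -> (suspect,v1)
Op 10: N1 marks N2=dead -> (dead,v2)
Op 11: gossip N1<->N2 -> N1.N0=(suspect,v1) N1.N1=(dead,v1) N1.N2=(dead,v2) | N2.N0=(suspect,v1) N2.N1=(dead,v1) N2.N2=(dead,v2)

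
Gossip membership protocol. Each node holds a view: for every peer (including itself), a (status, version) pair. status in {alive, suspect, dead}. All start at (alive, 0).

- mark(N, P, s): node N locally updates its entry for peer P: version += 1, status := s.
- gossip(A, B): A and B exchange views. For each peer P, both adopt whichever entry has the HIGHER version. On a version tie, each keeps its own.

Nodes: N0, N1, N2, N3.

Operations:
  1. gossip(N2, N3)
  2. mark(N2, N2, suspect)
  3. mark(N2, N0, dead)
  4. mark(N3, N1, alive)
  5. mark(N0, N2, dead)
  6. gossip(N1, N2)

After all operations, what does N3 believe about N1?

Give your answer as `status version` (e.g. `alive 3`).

Op 1: gossip N2<->N3 -> N2.N0=(alive,v0) N2.N1=(alive,v0) N2.N2=(alive,v0) N2.N3=(alive,v0) | N3.N0=(alive,v0) N3.N1=(alive,v0) N3.N2=(alive,v0) N3.N3=(alive,v0)
Op 2: N2 marks N2=suspect -> (suspect,v1)
Op 3: N2 marks N0=dead -> (dead,v1)
Op 4: N3 marks N1=alive -> (alive,v1)
Op 5: N0 marks N2=dead -> (dead,v1)
Op 6: gossip N1<->N2 -> N1.N0=(dead,v1) N1.N1=(alive,v0) N1.N2=(suspect,v1) N1.N3=(alive,v0) | N2.N0=(dead,v1) N2.N1=(alive,v0) N2.N2=(suspect,v1) N2.N3=(alive,v0)

Answer: alive 1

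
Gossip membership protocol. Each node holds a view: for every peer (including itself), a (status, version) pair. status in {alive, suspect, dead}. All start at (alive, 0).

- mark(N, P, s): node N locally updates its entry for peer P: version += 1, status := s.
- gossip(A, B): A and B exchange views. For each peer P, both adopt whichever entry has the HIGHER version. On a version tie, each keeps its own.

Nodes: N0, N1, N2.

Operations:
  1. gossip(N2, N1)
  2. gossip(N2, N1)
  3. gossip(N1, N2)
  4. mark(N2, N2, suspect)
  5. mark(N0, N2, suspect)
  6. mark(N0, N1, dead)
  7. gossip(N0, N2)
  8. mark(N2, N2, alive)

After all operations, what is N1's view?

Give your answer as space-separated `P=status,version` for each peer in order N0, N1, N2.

Answer: N0=alive,0 N1=alive,0 N2=alive,0

Derivation:
Op 1: gossip N2<->N1 -> N2.N0=(alive,v0) N2.N1=(alive,v0) N2.N2=(alive,v0) | N1.N0=(alive,v0) N1.N1=(alive,v0) N1.N2=(alive,v0)
Op 2: gossip N2<->N1 -> N2.N0=(alive,v0) N2.N1=(alive,v0) N2.N2=(alive,v0) | N1.N0=(alive,v0) N1.N1=(alive,v0) N1.N2=(alive,v0)
Op 3: gossip N1<->N2 -> N1.N0=(alive,v0) N1.N1=(alive,v0) N1.N2=(alive,v0) | N2.N0=(alive,v0) N2.N1=(alive,v0) N2.N2=(alive,v0)
Op 4: N2 marks N2=suspect -> (suspect,v1)
Op 5: N0 marks N2=suspect -> (suspect,v1)
Op 6: N0 marks N1=dead -> (dead,v1)
Op 7: gossip N0<->N2 -> N0.N0=(alive,v0) N0.N1=(dead,v1) N0.N2=(suspect,v1) | N2.N0=(alive,v0) N2.N1=(dead,v1) N2.N2=(suspect,v1)
Op 8: N2 marks N2=alive -> (alive,v2)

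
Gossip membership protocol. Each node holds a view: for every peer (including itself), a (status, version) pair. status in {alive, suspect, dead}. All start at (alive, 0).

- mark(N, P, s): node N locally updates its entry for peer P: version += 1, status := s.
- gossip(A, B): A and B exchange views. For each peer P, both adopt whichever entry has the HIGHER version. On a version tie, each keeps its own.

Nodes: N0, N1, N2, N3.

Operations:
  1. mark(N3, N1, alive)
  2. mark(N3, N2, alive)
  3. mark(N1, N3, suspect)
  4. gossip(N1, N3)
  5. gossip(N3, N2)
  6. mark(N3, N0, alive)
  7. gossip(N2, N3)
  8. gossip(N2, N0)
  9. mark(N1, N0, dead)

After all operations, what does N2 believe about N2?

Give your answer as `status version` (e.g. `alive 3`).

Answer: alive 1

Derivation:
Op 1: N3 marks N1=alive -> (alive,v1)
Op 2: N3 marks N2=alive -> (alive,v1)
Op 3: N1 marks N3=suspect -> (suspect,v1)
Op 4: gossip N1<->N3 -> N1.N0=(alive,v0) N1.N1=(alive,v1) N1.N2=(alive,v1) N1.N3=(suspect,v1) | N3.N0=(alive,v0) N3.N1=(alive,v1) N3.N2=(alive,v1) N3.N3=(suspect,v1)
Op 5: gossip N3<->N2 -> N3.N0=(alive,v0) N3.N1=(alive,v1) N3.N2=(alive,v1) N3.N3=(suspect,v1) | N2.N0=(alive,v0) N2.N1=(alive,v1) N2.N2=(alive,v1) N2.N3=(suspect,v1)
Op 6: N3 marks N0=alive -> (alive,v1)
Op 7: gossip N2<->N3 -> N2.N0=(alive,v1) N2.N1=(alive,v1) N2.N2=(alive,v1) N2.N3=(suspect,v1) | N3.N0=(alive,v1) N3.N1=(alive,v1) N3.N2=(alive,v1) N3.N3=(suspect,v1)
Op 8: gossip N2<->N0 -> N2.N0=(alive,v1) N2.N1=(alive,v1) N2.N2=(alive,v1) N2.N3=(suspect,v1) | N0.N0=(alive,v1) N0.N1=(alive,v1) N0.N2=(alive,v1) N0.N3=(suspect,v1)
Op 9: N1 marks N0=dead -> (dead,v1)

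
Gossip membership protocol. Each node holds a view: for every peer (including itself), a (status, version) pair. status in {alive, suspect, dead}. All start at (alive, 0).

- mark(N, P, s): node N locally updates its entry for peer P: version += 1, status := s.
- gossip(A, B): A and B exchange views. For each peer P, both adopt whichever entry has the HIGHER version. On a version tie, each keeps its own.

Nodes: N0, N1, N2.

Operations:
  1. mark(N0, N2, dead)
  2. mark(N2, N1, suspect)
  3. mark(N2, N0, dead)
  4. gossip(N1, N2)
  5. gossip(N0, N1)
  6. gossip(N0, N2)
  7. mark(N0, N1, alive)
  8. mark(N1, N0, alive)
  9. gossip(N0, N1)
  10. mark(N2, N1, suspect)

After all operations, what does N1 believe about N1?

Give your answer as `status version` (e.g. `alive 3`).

Op 1: N0 marks N2=dead -> (dead,v1)
Op 2: N2 marks N1=suspect -> (suspect,v1)
Op 3: N2 marks N0=dead -> (dead,v1)
Op 4: gossip N1<->N2 -> N1.N0=(dead,v1) N1.N1=(suspect,v1) N1.N2=(alive,v0) | N2.N0=(dead,v1) N2.N1=(suspect,v1) N2.N2=(alive,v0)
Op 5: gossip N0<->N1 -> N0.N0=(dead,v1) N0.N1=(suspect,v1) N0.N2=(dead,v1) | N1.N0=(dead,v1) N1.N1=(suspect,v1) N1.N2=(dead,v1)
Op 6: gossip N0<->N2 -> N0.N0=(dead,v1) N0.N1=(suspect,v1) N0.N2=(dead,v1) | N2.N0=(dead,v1) N2.N1=(suspect,v1) N2.N2=(dead,v1)
Op 7: N0 marks N1=alive -> (alive,v2)
Op 8: N1 marks N0=alive -> (alive,v2)
Op 9: gossip N0<->N1 -> N0.N0=(alive,v2) N0.N1=(alive,v2) N0.N2=(dead,v1) | N1.N0=(alive,v2) N1.N1=(alive,v2) N1.N2=(dead,v1)
Op 10: N2 marks N1=suspect -> (suspect,v2)

Answer: alive 2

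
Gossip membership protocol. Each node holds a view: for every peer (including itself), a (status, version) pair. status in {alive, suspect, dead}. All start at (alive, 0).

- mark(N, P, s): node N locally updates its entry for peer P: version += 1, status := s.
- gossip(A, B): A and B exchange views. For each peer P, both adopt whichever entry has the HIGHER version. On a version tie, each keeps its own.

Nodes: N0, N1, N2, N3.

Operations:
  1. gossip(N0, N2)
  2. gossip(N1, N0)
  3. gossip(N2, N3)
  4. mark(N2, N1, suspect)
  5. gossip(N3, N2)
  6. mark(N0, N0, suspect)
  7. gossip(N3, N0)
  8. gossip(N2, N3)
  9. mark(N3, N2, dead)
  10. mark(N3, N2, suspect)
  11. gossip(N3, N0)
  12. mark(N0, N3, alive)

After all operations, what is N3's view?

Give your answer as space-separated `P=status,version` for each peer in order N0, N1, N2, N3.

Answer: N0=suspect,1 N1=suspect,1 N2=suspect,2 N3=alive,0

Derivation:
Op 1: gossip N0<->N2 -> N0.N0=(alive,v0) N0.N1=(alive,v0) N0.N2=(alive,v0) N0.N3=(alive,v0) | N2.N0=(alive,v0) N2.N1=(alive,v0) N2.N2=(alive,v0) N2.N3=(alive,v0)
Op 2: gossip N1<->N0 -> N1.N0=(alive,v0) N1.N1=(alive,v0) N1.N2=(alive,v0) N1.N3=(alive,v0) | N0.N0=(alive,v0) N0.N1=(alive,v0) N0.N2=(alive,v0) N0.N3=(alive,v0)
Op 3: gossip N2<->N3 -> N2.N0=(alive,v0) N2.N1=(alive,v0) N2.N2=(alive,v0) N2.N3=(alive,v0) | N3.N0=(alive,v0) N3.N1=(alive,v0) N3.N2=(alive,v0) N3.N3=(alive,v0)
Op 4: N2 marks N1=suspect -> (suspect,v1)
Op 5: gossip N3<->N2 -> N3.N0=(alive,v0) N3.N1=(suspect,v1) N3.N2=(alive,v0) N3.N3=(alive,v0) | N2.N0=(alive,v0) N2.N1=(suspect,v1) N2.N2=(alive,v0) N2.N3=(alive,v0)
Op 6: N0 marks N0=suspect -> (suspect,v1)
Op 7: gossip N3<->N0 -> N3.N0=(suspect,v1) N3.N1=(suspect,v1) N3.N2=(alive,v0) N3.N3=(alive,v0) | N0.N0=(suspect,v1) N0.N1=(suspect,v1) N0.N2=(alive,v0) N0.N3=(alive,v0)
Op 8: gossip N2<->N3 -> N2.N0=(suspect,v1) N2.N1=(suspect,v1) N2.N2=(alive,v0) N2.N3=(alive,v0) | N3.N0=(suspect,v1) N3.N1=(suspect,v1) N3.N2=(alive,v0) N3.N3=(alive,v0)
Op 9: N3 marks N2=dead -> (dead,v1)
Op 10: N3 marks N2=suspect -> (suspect,v2)
Op 11: gossip N3<->N0 -> N3.N0=(suspect,v1) N3.N1=(suspect,v1) N3.N2=(suspect,v2) N3.N3=(alive,v0) | N0.N0=(suspect,v1) N0.N1=(suspect,v1) N0.N2=(suspect,v2) N0.N3=(alive,v0)
Op 12: N0 marks N3=alive -> (alive,v1)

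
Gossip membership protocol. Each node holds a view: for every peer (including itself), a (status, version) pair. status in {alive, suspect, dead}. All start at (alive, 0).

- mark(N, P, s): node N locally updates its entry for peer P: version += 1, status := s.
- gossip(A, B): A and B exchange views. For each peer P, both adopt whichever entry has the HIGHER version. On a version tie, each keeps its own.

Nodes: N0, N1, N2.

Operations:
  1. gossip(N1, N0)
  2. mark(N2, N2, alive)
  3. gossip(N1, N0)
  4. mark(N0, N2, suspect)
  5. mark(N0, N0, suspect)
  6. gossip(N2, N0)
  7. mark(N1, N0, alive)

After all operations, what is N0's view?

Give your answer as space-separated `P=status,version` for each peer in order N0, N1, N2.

Answer: N0=suspect,1 N1=alive,0 N2=suspect,1

Derivation:
Op 1: gossip N1<->N0 -> N1.N0=(alive,v0) N1.N1=(alive,v0) N1.N2=(alive,v0) | N0.N0=(alive,v0) N0.N1=(alive,v0) N0.N2=(alive,v0)
Op 2: N2 marks N2=alive -> (alive,v1)
Op 3: gossip N1<->N0 -> N1.N0=(alive,v0) N1.N1=(alive,v0) N1.N2=(alive,v0) | N0.N0=(alive,v0) N0.N1=(alive,v0) N0.N2=(alive,v0)
Op 4: N0 marks N2=suspect -> (suspect,v1)
Op 5: N0 marks N0=suspect -> (suspect,v1)
Op 6: gossip N2<->N0 -> N2.N0=(suspect,v1) N2.N1=(alive,v0) N2.N2=(alive,v1) | N0.N0=(suspect,v1) N0.N1=(alive,v0) N0.N2=(suspect,v1)
Op 7: N1 marks N0=alive -> (alive,v1)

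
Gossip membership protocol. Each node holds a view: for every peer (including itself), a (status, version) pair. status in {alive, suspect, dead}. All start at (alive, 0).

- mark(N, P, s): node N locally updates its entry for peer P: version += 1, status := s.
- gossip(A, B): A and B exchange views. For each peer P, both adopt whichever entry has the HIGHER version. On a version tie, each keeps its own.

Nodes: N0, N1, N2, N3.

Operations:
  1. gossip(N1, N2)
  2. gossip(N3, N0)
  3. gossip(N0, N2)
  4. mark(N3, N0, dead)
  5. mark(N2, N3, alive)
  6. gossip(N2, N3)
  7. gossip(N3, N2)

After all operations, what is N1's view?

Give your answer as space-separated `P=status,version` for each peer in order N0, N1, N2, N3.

Answer: N0=alive,0 N1=alive,0 N2=alive,0 N3=alive,0

Derivation:
Op 1: gossip N1<->N2 -> N1.N0=(alive,v0) N1.N1=(alive,v0) N1.N2=(alive,v0) N1.N3=(alive,v0) | N2.N0=(alive,v0) N2.N1=(alive,v0) N2.N2=(alive,v0) N2.N3=(alive,v0)
Op 2: gossip N3<->N0 -> N3.N0=(alive,v0) N3.N1=(alive,v0) N3.N2=(alive,v0) N3.N3=(alive,v0) | N0.N0=(alive,v0) N0.N1=(alive,v0) N0.N2=(alive,v0) N0.N3=(alive,v0)
Op 3: gossip N0<->N2 -> N0.N0=(alive,v0) N0.N1=(alive,v0) N0.N2=(alive,v0) N0.N3=(alive,v0) | N2.N0=(alive,v0) N2.N1=(alive,v0) N2.N2=(alive,v0) N2.N3=(alive,v0)
Op 4: N3 marks N0=dead -> (dead,v1)
Op 5: N2 marks N3=alive -> (alive,v1)
Op 6: gossip N2<->N3 -> N2.N0=(dead,v1) N2.N1=(alive,v0) N2.N2=(alive,v0) N2.N3=(alive,v1) | N3.N0=(dead,v1) N3.N1=(alive,v0) N3.N2=(alive,v0) N3.N3=(alive,v1)
Op 7: gossip N3<->N2 -> N3.N0=(dead,v1) N3.N1=(alive,v0) N3.N2=(alive,v0) N3.N3=(alive,v1) | N2.N0=(dead,v1) N2.N1=(alive,v0) N2.N2=(alive,v0) N2.N3=(alive,v1)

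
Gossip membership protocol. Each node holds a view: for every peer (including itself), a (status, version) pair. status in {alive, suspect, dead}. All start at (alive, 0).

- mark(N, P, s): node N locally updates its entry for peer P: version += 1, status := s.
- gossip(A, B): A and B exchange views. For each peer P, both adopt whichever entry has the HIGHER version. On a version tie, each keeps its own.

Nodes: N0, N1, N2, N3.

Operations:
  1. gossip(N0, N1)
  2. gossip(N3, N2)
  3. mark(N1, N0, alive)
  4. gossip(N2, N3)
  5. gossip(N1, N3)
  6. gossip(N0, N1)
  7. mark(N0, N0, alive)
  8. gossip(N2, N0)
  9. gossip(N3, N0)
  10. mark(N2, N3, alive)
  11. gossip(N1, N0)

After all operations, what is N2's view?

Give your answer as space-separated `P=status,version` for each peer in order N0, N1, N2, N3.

Answer: N0=alive,2 N1=alive,0 N2=alive,0 N3=alive,1

Derivation:
Op 1: gossip N0<->N1 -> N0.N0=(alive,v0) N0.N1=(alive,v0) N0.N2=(alive,v0) N0.N3=(alive,v0) | N1.N0=(alive,v0) N1.N1=(alive,v0) N1.N2=(alive,v0) N1.N3=(alive,v0)
Op 2: gossip N3<->N2 -> N3.N0=(alive,v0) N3.N1=(alive,v0) N3.N2=(alive,v0) N3.N3=(alive,v0) | N2.N0=(alive,v0) N2.N1=(alive,v0) N2.N2=(alive,v0) N2.N3=(alive,v0)
Op 3: N1 marks N0=alive -> (alive,v1)
Op 4: gossip N2<->N3 -> N2.N0=(alive,v0) N2.N1=(alive,v0) N2.N2=(alive,v0) N2.N3=(alive,v0) | N3.N0=(alive,v0) N3.N1=(alive,v0) N3.N2=(alive,v0) N3.N3=(alive,v0)
Op 5: gossip N1<->N3 -> N1.N0=(alive,v1) N1.N1=(alive,v0) N1.N2=(alive,v0) N1.N3=(alive,v0) | N3.N0=(alive,v1) N3.N1=(alive,v0) N3.N2=(alive,v0) N3.N3=(alive,v0)
Op 6: gossip N0<->N1 -> N0.N0=(alive,v1) N0.N1=(alive,v0) N0.N2=(alive,v0) N0.N3=(alive,v0) | N1.N0=(alive,v1) N1.N1=(alive,v0) N1.N2=(alive,v0) N1.N3=(alive,v0)
Op 7: N0 marks N0=alive -> (alive,v2)
Op 8: gossip N2<->N0 -> N2.N0=(alive,v2) N2.N1=(alive,v0) N2.N2=(alive,v0) N2.N3=(alive,v0) | N0.N0=(alive,v2) N0.N1=(alive,v0) N0.N2=(alive,v0) N0.N3=(alive,v0)
Op 9: gossip N3<->N0 -> N3.N0=(alive,v2) N3.N1=(alive,v0) N3.N2=(alive,v0) N3.N3=(alive,v0) | N0.N0=(alive,v2) N0.N1=(alive,v0) N0.N2=(alive,v0) N0.N3=(alive,v0)
Op 10: N2 marks N3=alive -> (alive,v1)
Op 11: gossip N1<->N0 -> N1.N0=(alive,v2) N1.N1=(alive,v0) N1.N2=(alive,v0) N1.N3=(alive,v0) | N0.N0=(alive,v2) N0.N1=(alive,v0) N0.N2=(alive,v0) N0.N3=(alive,v0)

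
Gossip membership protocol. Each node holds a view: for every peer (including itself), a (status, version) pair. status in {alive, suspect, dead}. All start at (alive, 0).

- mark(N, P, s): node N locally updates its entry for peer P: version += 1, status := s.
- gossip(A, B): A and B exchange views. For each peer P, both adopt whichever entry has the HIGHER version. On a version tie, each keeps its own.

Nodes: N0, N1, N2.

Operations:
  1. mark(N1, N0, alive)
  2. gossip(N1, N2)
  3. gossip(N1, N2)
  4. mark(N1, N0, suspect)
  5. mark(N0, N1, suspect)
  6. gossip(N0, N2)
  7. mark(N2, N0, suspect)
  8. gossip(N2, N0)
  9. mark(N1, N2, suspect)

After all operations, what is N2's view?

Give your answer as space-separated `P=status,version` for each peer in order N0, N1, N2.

Answer: N0=suspect,2 N1=suspect,1 N2=alive,0

Derivation:
Op 1: N1 marks N0=alive -> (alive,v1)
Op 2: gossip N1<->N2 -> N1.N0=(alive,v1) N1.N1=(alive,v0) N1.N2=(alive,v0) | N2.N0=(alive,v1) N2.N1=(alive,v0) N2.N2=(alive,v0)
Op 3: gossip N1<->N2 -> N1.N0=(alive,v1) N1.N1=(alive,v0) N1.N2=(alive,v0) | N2.N0=(alive,v1) N2.N1=(alive,v0) N2.N2=(alive,v0)
Op 4: N1 marks N0=suspect -> (suspect,v2)
Op 5: N0 marks N1=suspect -> (suspect,v1)
Op 6: gossip N0<->N2 -> N0.N0=(alive,v1) N0.N1=(suspect,v1) N0.N2=(alive,v0) | N2.N0=(alive,v1) N2.N1=(suspect,v1) N2.N2=(alive,v0)
Op 7: N2 marks N0=suspect -> (suspect,v2)
Op 8: gossip N2<->N0 -> N2.N0=(suspect,v2) N2.N1=(suspect,v1) N2.N2=(alive,v0) | N0.N0=(suspect,v2) N0.N1=(suspect,v1) N0.N2=(alive,v0)
Op 9: N1 marks N2=suspect -> (suspect,v1)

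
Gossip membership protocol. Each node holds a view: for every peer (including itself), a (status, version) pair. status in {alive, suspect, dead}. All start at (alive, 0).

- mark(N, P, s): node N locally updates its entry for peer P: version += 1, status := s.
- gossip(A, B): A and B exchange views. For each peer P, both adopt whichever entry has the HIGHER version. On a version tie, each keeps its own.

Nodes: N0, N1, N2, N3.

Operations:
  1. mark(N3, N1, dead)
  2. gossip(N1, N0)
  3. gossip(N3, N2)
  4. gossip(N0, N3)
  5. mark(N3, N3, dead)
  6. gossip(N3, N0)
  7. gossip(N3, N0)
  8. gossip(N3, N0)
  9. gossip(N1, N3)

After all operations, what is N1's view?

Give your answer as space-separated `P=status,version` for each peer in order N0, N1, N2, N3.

Op 1: N3 marks N1=dead -> (dead,v1)
Op 2: gossip N1<->N0 -> N1.N0=(alive,v0) N1.N1=(alive,v0) N1.N2=(alive,v0) N1.N3=(alive,v0) | N0.N0=(alive,v0) N0.N1=(alive,v0) N0.N2=(alive,v0) N0.N3=(alive,v0)
Op 3: gossip N3<->N2 -> N3.N0=(alive,v0) N3.N1=(dead,v1) N3.N2=(alive,v0) N3.N3=(alive,v0) | N2.N0=(alive,v0) N2.N1=(dead,v1) N2.N2=(alive,v0) N2.N3=(alive,v0)
Op 4: gossip N0<->N3 -> N0.N0=(alive,v0) N0.N1=(dead,v1) N0.N2=(alive,v0) N0.N3=(alive,v0) | N3.N0=(alive,v0) N3.N1=(dead,v1) N3.N2=(alive,v0) N3.N3=(alive,v0)
Op 5: N3 marks N3=dead -> (dead,v1)
Op 6: gossip N3<->N0 -> N3.N0=(alive,v0) N3.N1=(dead,v1) N3.N2=(alive,v0) N3.N3=(dead,v1) | N0.N0=(alive,v0) N0.N1=(dead,v1) N0.N2=(alive,v0) N0.N3=(dead,v1)
Op 7: gossip N3<->N0 -> N3.N0=(alive,v0) N3.N1=(dead,v1) N3.N2=(alive,v0) N3.N3=(dead,v1) | N0.N0=(alive,v0) N0.N1=(dead,v1) N0.N2=(alive,v0) N0.N3=(dead,v1)
Op 8: gossip N3<->N0 -> N3.N0=(alive,v0) N3.N1=(dead,v1) N3.N2=(alive,v0) N3.N3=(dead,v1) | N0.N0=(alive,v0) N0.N1=(dead,v1) N0.N2=(alive,v0) N0.N3=(dead,v1)
Op 9: gossip N1<->N3 -> N1.N0=(alive,v0) N1.N1=(dead,v1) N1.N2=(alive,v0) N1.N3=(dead,v1) | N3.N0=(alive,v0) N3.N1=(dead,v1) N3.N2=(alive,v0) N3.N3=(dead,v1)

Answer: N0=alive,0 N1=dead,1 N2=alive,0 N3=dead,1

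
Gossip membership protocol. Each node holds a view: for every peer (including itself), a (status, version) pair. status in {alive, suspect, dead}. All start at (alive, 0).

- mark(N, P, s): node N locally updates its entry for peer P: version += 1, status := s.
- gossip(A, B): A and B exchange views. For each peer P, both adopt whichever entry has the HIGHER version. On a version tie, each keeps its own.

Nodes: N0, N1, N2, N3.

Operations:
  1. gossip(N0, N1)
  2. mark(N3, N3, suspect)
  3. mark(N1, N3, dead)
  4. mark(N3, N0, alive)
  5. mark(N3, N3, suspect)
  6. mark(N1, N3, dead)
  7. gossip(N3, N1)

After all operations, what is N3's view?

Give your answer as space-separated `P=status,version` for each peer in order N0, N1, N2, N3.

Op 1: gossip N0<->N1 -> N0.N0=(alive,v0) N0.N1=(alive,v0) N0.N2=(alive,v0) N0.N3=(alive,v0) | N1.N0=(alive,v0) N1.N1=(alive,v0) N1.N2=(alive,v0) N1.N3=(alive,v0)
Op 2: N3 marks N3=suspect -> (suspect,v1)
Op 3: N1 marks N3=dead -> (dead,v1)
Op 4: N3 marks N0=alive -> (alive,v1)
Op 5: N3 marks N3=suspect -> (suspect,v2)
Op 6: N1 marks N3=dead -> (dead,v2)
Op 7: gossip N3<->N1 -> N3.N0=(alive,v1) N3.N1=(alive,v0) N3.N2=(alive,v0) N3.N3=(suspect,v2) | N1.N0=(alive,v1) N1.N1=(alive,v0) N1.N2=(alive,v0) N1.N3=(dead,v2)

Answer: N0=alive,1 N1=alive,0 N2=alive,0 N3=suspect,2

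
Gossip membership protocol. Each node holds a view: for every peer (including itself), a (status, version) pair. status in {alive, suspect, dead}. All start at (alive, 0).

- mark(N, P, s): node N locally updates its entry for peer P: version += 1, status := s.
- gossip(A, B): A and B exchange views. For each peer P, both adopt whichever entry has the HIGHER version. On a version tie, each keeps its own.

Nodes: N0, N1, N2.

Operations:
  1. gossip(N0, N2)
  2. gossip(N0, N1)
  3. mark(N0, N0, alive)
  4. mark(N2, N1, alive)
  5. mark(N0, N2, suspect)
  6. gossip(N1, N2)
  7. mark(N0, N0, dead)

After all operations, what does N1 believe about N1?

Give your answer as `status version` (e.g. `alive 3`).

Op 1: gossip N0<->N2 -> N0.N0=(alive,v0) N0.N1=(alive,v0) N0.N2=(alive,v0) | N2.N0=(alive,v0) N2.N1=(alive,v0) N2.N2=(alive,v0)
Op 2: gossip N0<->N1 -> N0.N0=(alive,v0) N0.N1=(alive,v0) N0.N2=(alive,v0) | N1.N0=(alive,v0) N1.N1=(alive,v0) N1.N2=(alive,v0)
Op 3: N0 marks N0=alive -> (alive,v1)
Op 4: N2 marks N1=alive -> (alive,v1)
Op 5: N0 marks N2=suspect -> (suspect,v1)
Op 6: gossip N1<->N2 -> N1.N0=(alive,v0) N1.N1=(alive,v1) N1.N2=(alive,v0) | N2.N0=(alive,v0) N2.N1=(alive,v1) N2.N2=(alive,v0)
Op 7: N0 marks N0=dead -> (dead,v2)

Answer: alive 1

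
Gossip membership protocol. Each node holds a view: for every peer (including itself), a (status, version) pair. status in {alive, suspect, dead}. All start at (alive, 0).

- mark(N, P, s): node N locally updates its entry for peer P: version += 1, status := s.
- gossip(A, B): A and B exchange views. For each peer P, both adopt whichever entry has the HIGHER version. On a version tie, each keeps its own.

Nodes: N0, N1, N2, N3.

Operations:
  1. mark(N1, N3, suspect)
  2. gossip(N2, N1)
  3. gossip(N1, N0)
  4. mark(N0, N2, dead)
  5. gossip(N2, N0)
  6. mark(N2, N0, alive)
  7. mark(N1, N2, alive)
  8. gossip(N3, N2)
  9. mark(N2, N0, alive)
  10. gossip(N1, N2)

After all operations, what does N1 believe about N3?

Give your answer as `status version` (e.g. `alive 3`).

Op 1: N1 marks N3=suspect -> (suspect,v1)
Op 2: gossip N2<->N1 -> N2.N0=(alive,v0) N2.N1=(alive,v0) N2.N2=(alive,v0) N2.N3=(suspect,v1) | N1.N0=(alive,v0) N1.N1=(alive,v0) N1.N2=(alive,v0) N1.N3=(suspect,v1)
Op 3: gossip N1<->N0 -> N1.N0=(alive,v0) N1.N1=(alive,v0) N1.N2=(alive,v0) N1.N3=(suspect,v1) | N0.N0=(alive,v0) N0.N1=(alive,v0) N0.N2=(alive,v0) N0.N3=(suspect,v1)
Op 4: N0 marks N2=dead -> (dead,v1)
Op 5: gossip N2<->N0 -> N2.N0=(alive,v0) N2.N1=(alive,v0) N2.N2=(dead,v1) N2.N3=(suspect,v1) | N0.N0=(alive,v0) N0.N1=(alive,v0) N0.N2=(dead,v1) N0.N3=(suspect,v1)
Op 6: N2 marks N0=alive -> (alive,v1)
Op 7: N1 marks N2=alive -> (alive,v1)
Op 8: gossip N3<->N2 -> N3.N0=(alive,v1) N3.N1=(alive,v0) N3.N2=(dead,v1) N3.N3=(suspect,v1) | N2.N0=(alive,v1) N2.N1=(alive,v0) N2.N2=(dead,v1) N2.N3=(suspect,v1)
Op 9: N2 marks N0=alive -> (alive,v2)
Op 10: gossip N1<->N2 -> N1.N0=(alive,v2) N1.N1=(alive,v0) N1.N2=(alive,v1) N1.N3=(suspect,v1) | N2.N0=(alive,v2) N2.N1=(alive,v0) N2.N2=(dead,v1) N2.N3=(suspect,v1)

Answer: suspect 1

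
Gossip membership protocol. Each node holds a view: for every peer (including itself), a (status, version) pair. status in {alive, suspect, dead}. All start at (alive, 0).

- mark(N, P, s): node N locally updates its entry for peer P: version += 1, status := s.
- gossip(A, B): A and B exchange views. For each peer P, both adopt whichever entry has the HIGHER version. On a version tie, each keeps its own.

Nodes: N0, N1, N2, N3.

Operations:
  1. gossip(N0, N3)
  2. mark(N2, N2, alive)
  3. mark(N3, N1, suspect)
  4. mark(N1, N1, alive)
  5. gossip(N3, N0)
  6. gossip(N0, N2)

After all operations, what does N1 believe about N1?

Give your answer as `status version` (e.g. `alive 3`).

Answer: alive 1

Derivation:
Op 1: gossip N0<->N3 -> N0.N0=(alive,v0) N0.N1=(alive,v0) N0.N2=(alive,v0) N0.N3=(alive,v0) | N3.N0=(alive,v0) N3.N1=(alive,v0) N3.N2=(alive,v0) N3.N3=(alive,v0)
Op 2: N2 marks N2=alive -> (alive,v1)
Op 3: N3 marks N1=suspect -> (suspect,v1)
Op 4: N1 marks N1=alive -> (alive,v1)
Op 5: gossip N3<->N0 -> N3.N0=(alive,v0) N3.N1=(suspect,v1) N3.N2=(alive,v0) N3.N3=(alive,v0) | N0.N0=(alive,v0) N0.N1=(suspect,v1) N0.N2=(alive,v0) N0.N3=(alive,v0)
Op 6: gossip N0<->N2 -> N0.N0=(alive,v0) N0.N1=(suspect,v1) N0.N2=(alive,v1) N0.N3=(alive,v0) | N2.N0=(alive,v0) N2.N1=(suspect,v1) N2.N2=(alive,v1) N2.N3=(alive,v0)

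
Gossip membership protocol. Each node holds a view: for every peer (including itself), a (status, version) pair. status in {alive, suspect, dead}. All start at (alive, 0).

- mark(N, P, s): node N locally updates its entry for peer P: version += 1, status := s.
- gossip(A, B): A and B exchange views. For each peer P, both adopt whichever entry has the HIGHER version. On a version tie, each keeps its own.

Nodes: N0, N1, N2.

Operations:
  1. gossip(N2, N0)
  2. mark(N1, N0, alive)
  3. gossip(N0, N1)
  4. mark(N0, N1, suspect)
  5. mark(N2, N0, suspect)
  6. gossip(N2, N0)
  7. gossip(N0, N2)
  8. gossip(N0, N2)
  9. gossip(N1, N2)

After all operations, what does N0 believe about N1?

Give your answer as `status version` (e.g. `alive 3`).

Op 1: gossip N2<->N0 -> N2.N0=(alive,v0) N2.N1=(alive,v0) N2.N2=(alive,v0) | N0.N0=(alive,v0) N0.N1=(alive,v0) N0.N2=(alive,v0)
Op 2: N1 marks N0=alive -> (alive,v1)
Op 3: gossip N0<->N1 -> N0.N0=(alive,v1) N0.N1=(alive,v0) N0.N2=(alive,v0) | N1.N0=(alive,v1) N1.N1=(alive,v0) N1.N2=(alive,v0)
Op 4: N0 marks N1=suspect -> (suspect,v1)
Op 5: N2 marks N0=suspect -> (suspect,v1)
Op 6: gossip N2<->N0 -> N2.N0=(suspect,v1) N2.N1=(suspect,v1) N2.N2=(alive,v0) | N0.N0=(alive,v1) N0.N1=(suspect,v1) N0.N2=(alive,v0)
Op 7: gossip N0<->N2 -> N0.N0=(alive,v1) N0.N1=(suspect,v1) N0.N2=(alive,v0) | N2.N0=(suspect,v1) N2.N1=(suspect,v1) N2.N2=(alive,v0)
Op 8: gossip N0<->N2 -> N0.N0=(alive,v1) N0.N1=(suspect,v1) N0.N2=(alive,v0) | N2.N0=(suspect,v1) N2.N1=(suspect,v1) N2.N2=(alive,v0)
Op 9: gossip N1<->N2 -> N1.N0=(alive,v1) N1.N1=(suspect,v1) N1.N2=(alive,v0) | N2.N0=(suspect,v1) N2.N1=(suspect,v1) N2.N2=(alive,v0)

Answer: suspect 1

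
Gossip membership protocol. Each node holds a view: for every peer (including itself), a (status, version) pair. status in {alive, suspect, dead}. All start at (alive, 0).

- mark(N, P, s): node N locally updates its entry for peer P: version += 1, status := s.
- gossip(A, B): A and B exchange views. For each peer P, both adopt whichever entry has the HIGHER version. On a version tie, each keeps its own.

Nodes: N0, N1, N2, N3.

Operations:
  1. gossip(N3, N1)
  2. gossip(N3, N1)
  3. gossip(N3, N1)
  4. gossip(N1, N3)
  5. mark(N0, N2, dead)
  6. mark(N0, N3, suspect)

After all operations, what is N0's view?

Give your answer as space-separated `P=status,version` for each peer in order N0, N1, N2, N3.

Answer: N0=alive,0 N1=alive,0 N2=dead,1 N3=suspect,1

Derivation:
Op 1: gossip N3<->N1 -> N3.N0=(alive,v0) N3.N1=(alive,v0) N3.N2=(alive,v0) N3.N3=(alive,v0) | N1.N0=(alive,v0) N1.N1=(alive,v0) N1.N2=(alive,v0) N1.N3=(alive,v0)
Op 2: gossip N3<->N1 -> N3.N0=(alive,v0) N3.N1=(alive,v0) N3.N2=(alive,v0) N3.N3=(alive,v0) | N1.N0=(alive,v0) N1.N1=(alive,v0) N1.N2=(alive,v0) N1.N3=(alive,v0)
Op 3: gossip N3<->N1 -> N3.N0=(alive,v0) N3.N1=(alive,v0) N3.N2=(alive,v0) N3.N3=(alive,v0) | N1.N0=(alive,v0) N1.N1=(alive,v0) N1.N2=(alive,v0) N1.N3=(alive,v0)
Op 4: gossip N1<->N3 -> N1.N0=(alive,v0) N1.N1=(alive,v0) N1.N2=(alive,v0) N1.N3=(alive,v0) | N3.N0=(alive,v0) N3.N1=(alive,v0) N3.N2=(alive,v0) N3.N3=(alive,v0)
Op 5: N0 marks N2=dead -> (dead,v1)
Op 6: N0 marks N3=suspect -> (suspect,v1)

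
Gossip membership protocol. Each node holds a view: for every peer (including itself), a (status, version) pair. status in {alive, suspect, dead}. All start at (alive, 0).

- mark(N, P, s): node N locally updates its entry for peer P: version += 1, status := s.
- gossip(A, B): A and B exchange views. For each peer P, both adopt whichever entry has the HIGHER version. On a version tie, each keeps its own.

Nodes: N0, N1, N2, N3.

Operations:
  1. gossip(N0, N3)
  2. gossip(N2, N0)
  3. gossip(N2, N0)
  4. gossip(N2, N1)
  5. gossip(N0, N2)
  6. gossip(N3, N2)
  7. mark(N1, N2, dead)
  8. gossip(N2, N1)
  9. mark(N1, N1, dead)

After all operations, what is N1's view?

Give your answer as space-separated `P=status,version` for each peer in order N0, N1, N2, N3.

Op 1: gossip N0<->N3 -> N0.N0=(alive,v0) N0.N1=(alive,v0) N0.N2=(alive,v0) N0.N3=(alive,v0) | N3.N0=(alive,v0) N3.N1=(alive,v0) N3.N2=(alive,v0) N3.N3=(alive,v0)
Op 2: gossip N2<->N0 -> N2.N0=(alive,v0) N2.N1=(alive,v0) N2.N2=(alive,v0) N2.N3=(alive,v0) | N0.N0=(alive,v0) N0.N1=(alive,v0) N0.N2=(alive,v0) N0.N3=(alive,v0)
Op 3: gossip N2<->N0 -> N2.N0=(alive,v0) N2.N1=(alive,v0) N2.N2=(alive,v0) N2.N3=(alive,v0) | N0.N0=(alive,v0) N0.N1=(alive,v0) N0.N2=(alive,v0) N0.N3=(alive,v0)
Op 4: gossip N2<->N1 -> N2.N0=(alive,v0) N2.N1=(alive,v0) N2.N2=(alive,v0) N2.N3=(alive,v0) | N1.N0=(alive,v0) N1.N1=(alive,v0) N1.N2=(alive,v0) N1.N3=(alive,v0)
Op 5: gossip N0<->N2 -> N0.N0=(alive,v0) N0.N1=(alive,v0) N0.N2=(alive,v0) N0.N3=(alive,v0) | N2.N0=(alive,v0) N2.N1=(alive,v0) N2.N2=(alive,v0) N2.N3=(alive,v0)
Op 6: gossip N3<->N2 -> N3.N0=(alive,v0) N3.N1=(alive,v0) N3.N2=(alive,v0) N3.N3=(alive,v0) | N2.N0=(alive,v0) N2.N1=(alive,v0) N2.N2=(alive,v0) N2.N3=(alive,v0)
Op 7: N1 marks N2=dead -> (dead,v1)
Op 8: gossip N2<->N1 -> N2.N0=(alive,v0) N2.N1=(alive,v0) N2.N2=(dead,v1) N2.N3=(alive,v0) | N1.N0=(alive,v0) N1.N1=(alive,v0) N1.N2=(dead,v1) N1.N3=(alive,v0)
Op 9: N1 marks N1=dead -> (dead,v1)

Answer: N0=alive,0 N1=dead,1 N2=dead,1 N3=alive,0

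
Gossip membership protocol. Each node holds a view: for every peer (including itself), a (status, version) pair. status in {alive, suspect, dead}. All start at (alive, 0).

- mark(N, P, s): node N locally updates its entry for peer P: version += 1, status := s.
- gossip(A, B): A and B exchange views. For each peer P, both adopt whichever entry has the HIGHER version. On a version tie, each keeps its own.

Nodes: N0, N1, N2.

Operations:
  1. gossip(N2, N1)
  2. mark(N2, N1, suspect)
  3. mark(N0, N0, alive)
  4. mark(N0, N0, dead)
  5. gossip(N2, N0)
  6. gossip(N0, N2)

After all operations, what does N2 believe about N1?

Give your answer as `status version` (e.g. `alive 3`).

Op 1: gossip N2<->N1 -> N2.N0=(alive,v0) N2.N1=(alive,v0) N2.N2=(alive,v0) | N1.N0=(alive,v0) N1.N1=(alive,v0) N1.N2=(alive,v0)
Op 2: N2 marks N1=suspect -> (suspect,v1)
Op 3: N0 marks N0=alive -> (alive,v1)
Op 4: N0 marks N0=dead -> (dead,v2)
Op 5: gossip N2<->N0 -> N2.N0=(dead,v2) N2.N1=(suspect,v1) N2.N2=(alive,v0) | N0.N0=(dead,v2) N0.N1=(suspect,v1) N0.N2=(alive,v0)
Op 6: gossip N0<->N2 -> N0.N0=(dead,v2) N0.N1=(suspect,v1) N0.N2=(alive,v0) | N2.N0=(dead,v2) N2.N1=(suspect,v1) N2.N2=(alive,v0)

Answer: suspect 1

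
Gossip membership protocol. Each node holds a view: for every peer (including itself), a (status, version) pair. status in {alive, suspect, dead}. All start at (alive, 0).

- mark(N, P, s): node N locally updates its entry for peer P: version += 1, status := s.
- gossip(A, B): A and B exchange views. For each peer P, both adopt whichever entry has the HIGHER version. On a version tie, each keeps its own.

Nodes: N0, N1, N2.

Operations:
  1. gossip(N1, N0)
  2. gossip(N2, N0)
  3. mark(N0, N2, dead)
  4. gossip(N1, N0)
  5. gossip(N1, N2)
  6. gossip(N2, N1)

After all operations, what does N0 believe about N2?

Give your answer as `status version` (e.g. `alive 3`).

Answer: dead 1

Derivation:
Op 1: gossip N1<->N0 -> N1.N0=(alive,v0) N1.N1=(alive,v0) N1.N2=(alive,v0) | N0.N0=(alive,v0) N0.N1=(alive,v0) N0.N2=(alive,v0)
Op 2: gossip N2<->N0 -> N2.N0=(alive,v0) N2.N1=(alive,v0) N2.N2=(alive,v0) | N0.N0=(alive,v0) N0.N1=(alive,v0) N0.N2=(alive,v0)
Op 3: N0 marks N2=dead -> (dead,v1)
Op 4: gossip N1<->N0 -> N1.N0=(alive,v0) N1.N1=(alive,v0) N1.N2=(dead,v1) | N0.N0=(alive,v0) N0.N1=(alive,v0) N0.N2=(dead,v1)
Op 5: gossip N1<->N2 -> N1.N0=(alive,v0) N1.N1=(alive,v0) N1.N2=(dead,v1) | N2.N0=(alive,v0) N2.N1=(alive,v0) N2.N2=(dead,v1)
Op 6: gossip N2<->N1 -> N2.N0=(alive,v0) N2.N1=(alive,v0) N2.N2=(dead,v1) | N1.N0=(alive,v0) N1.N1=(alive,v0) N1.N2=(dead,v1)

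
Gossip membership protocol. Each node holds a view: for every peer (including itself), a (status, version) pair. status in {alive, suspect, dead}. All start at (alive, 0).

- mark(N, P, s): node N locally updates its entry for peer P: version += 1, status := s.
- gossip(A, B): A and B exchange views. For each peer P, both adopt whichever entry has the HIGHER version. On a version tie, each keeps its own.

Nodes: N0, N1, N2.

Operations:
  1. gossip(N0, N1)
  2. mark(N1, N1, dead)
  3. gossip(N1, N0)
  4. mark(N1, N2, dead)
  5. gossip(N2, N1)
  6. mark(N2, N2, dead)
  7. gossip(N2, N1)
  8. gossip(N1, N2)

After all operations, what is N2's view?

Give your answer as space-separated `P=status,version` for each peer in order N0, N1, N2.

Op 1: gossip N0<->N1 -> N0.N0=(alive,v0) N0.N1=(alive,v0) N0.N2=(alive,v0) | N1.N0=(alive,v0) N1.N1=(alive,v0) N1.N2=(alive,v0)
Op 2: N1 marks N1=dead -> (dead,v1)
Op 3: gossip N1<->N0 -> N1.N0=(alive,v0) N1.N1=(dead,v1) N1.N2=(alive,v0) | N0.N0=(alive,v0) N0.N1=(dead,v1) N0.N2=(alive,v0)
Op 4: N1 marks N2=dead -> (dead,v1)
Op 5: gossip N2<->N1 -> N2.N0=(alive,v0) N2.N1=(dead,v1) N2.N2=(dead,v1) | N1.N0=(alive,v0) N1.N1=(dead,v1) N1.N2=(dead,v1)
Op 6: N2 marks N2=dead -> (dead,v2)
Op 7: gossip N2<->N1 -> N2.N0=(alive,v0) N2.N1=(dead,v1) N2.N2=(dead,v2) | N1.N0=(alive,v0) N1.N1=(dead,v1) N1.N2=(dead,v2)
Op 8: gossip N1<->N2 -> N1.N0=(alive,v0) N1.N1=(dead,v1) N1.N2=(dead,v2) | N2.N0=(alive,v0) N2.N1=(dead,v1) N2.N2=(dead,v2)

Answer: N0=alive,0 N1=dead,1 N2=dead,2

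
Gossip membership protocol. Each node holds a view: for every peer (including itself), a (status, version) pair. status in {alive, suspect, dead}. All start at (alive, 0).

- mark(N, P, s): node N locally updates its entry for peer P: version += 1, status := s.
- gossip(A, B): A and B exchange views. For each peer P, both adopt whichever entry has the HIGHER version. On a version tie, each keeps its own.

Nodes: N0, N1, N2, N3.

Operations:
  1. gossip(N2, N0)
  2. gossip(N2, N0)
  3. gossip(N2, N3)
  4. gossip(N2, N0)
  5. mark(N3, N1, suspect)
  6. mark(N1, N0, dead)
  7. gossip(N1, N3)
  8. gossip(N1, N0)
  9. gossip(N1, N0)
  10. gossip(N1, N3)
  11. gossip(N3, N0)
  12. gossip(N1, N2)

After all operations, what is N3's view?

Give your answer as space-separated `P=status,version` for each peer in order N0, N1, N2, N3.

Op 1: gossip N2<->N0 -> N2.N0=(alive,v0) N2.N1=(alive,v0) N2.N2=(alive,v0) N2.N3=(alive,v0) | N0.N0=(alive,v0) N0.N1=(alive,v0) N0.N2=(alive,v0) N0.N3=(alive,v0)
Op 2: gossip N2<->N0 -> N2.N0=(alive,v0) N2.N1=(alive,v0) N2.N2=(alive,v0) N2.N3=(alive,v0) | N0.N0=(alive,v0) N0.N1=(alive,v0) N0.N2=(alive,v0) N0.N3=(alive,v0)
Op 3: gossip N2<->N3 -> N2.N0=(alive,v0) N2.N1=(alive,v0) N2.N2=(alive,v0) N2.N3=(alive,v0) | N3.N0=(alive,v0) N3.N1=(alive,v0) N3.N2=(alive,v0) N3.N3=(alive,v0)
Op 4: gossip N2<->N0 -> N2.N0=(alive,v0) N2.N1=(alive,v0) N2.N2=(alive,v0) N2.N3=(alive,v0) | N0.N0=(alive,v0) N0.N1=(alive,v0) N0.N2=(alive,v0) N0.N3=(alive,v0)
Op 5: N3 marks N1=suspect -> (suspect,v1)
Op 6: N1 marks N0=dead -> (dead,v1)
Op 7: gossip N1<->N3 -> N1.N0=(dead,v1) N1.N1=(suspect,v1) N1.N2=(alive,v0) N1.N3=(alive,v0) | N3.N0=(dead,v1) N3.N1=(suspect,v1) N3.N2=(alive,v0) N3.N3=(alive,v0)
Op 8: gossip N1<->N0 -> N1.N0=(dead,v1) N1.N1=(suspect,v1) N1.N2=(alive,v0) N1.N3=(alive,v0) | N0.N0=(dead,v1) N0.N1=(suspect,v1) N0.N2=(alive,v0) N0.N3=(alive,v0)
Op 9: gossip N1<->N0 -> N1.N0=(dead,v1) N1.N1=(suspect,v1) N1.N2=(alive,v0) N1.N3=(alive,v0) | N0.N0=(dead,v1) N0.N1=(suspect,v1) N0.N2=(alive,v0) N0.N3=(alive,v0)
Op 10: gossip N1<->N3 -> N1.N0=(dead,v1) N1.N1=(suspect,v1) N1.N2=(alive,v0) N1.N3=(alive,v0) | N3.N0=(dead,v1) N3.N1=(suspect,v1) N3.N2=(alive,v0) N3.N3=(alive,v0)
Op 11: gossip N3<->N0 -> N3.N0=(dead,v1) N3.N1=(suspect,v1) N3.N2=(alive,v0) N3.N3=(alive,v0) | N0.N0=(dead,v1) N0.N1=(suspect,v1) N0.N2=(alive,v0) N0.N3=(alive,v0)
Op 12: gossip N1<->N2 -> N1.N0=(dead,v1) N1.N1=(suspect,v1) N1.N2=(alive,v0) N1.N3=(alive,v0) | N2.N0=(dead,v1) N2.N1=(suspect,v1) N2.N2=(alive,v0) N2.N3=(alive,v0)

Answer: N0=dead,1 N1=suspect,1 N2=alive,0 N3=alive,0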